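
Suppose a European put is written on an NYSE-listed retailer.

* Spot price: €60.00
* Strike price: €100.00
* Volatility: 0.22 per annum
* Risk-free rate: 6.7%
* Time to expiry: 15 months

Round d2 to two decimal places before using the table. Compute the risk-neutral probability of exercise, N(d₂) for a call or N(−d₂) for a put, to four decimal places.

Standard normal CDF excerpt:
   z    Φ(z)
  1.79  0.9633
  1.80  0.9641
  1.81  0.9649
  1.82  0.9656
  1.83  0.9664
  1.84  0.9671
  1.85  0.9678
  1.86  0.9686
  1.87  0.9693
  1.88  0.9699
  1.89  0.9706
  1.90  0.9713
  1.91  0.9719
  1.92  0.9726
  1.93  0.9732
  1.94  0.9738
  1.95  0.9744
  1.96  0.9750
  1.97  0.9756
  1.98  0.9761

0.9686

σ√T = 0.22·√1.25 = 0.2460
d₁ = [ln(60/100) + (0.067 + 0.22²/2)·1.25] / 0.2460 = [-0.5108 + 0.1140] / 0.2460 = -1.6133 which rounds to -1.61
d₂ = d₁ − σ√T = -1.6133 − 0.2460 = -1.8593 which rounds to -1.86
Pr(exercise) under Q = N(−d₂) = N(1.86) = 0.9686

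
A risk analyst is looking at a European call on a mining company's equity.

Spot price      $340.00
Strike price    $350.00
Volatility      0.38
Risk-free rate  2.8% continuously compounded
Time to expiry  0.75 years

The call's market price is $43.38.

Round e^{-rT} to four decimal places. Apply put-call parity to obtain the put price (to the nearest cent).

e^(−rT) = e^(−0.028·0.75) = 0.9792
Put-call parity: C − P = S − K·e^(−rT) = 340 − 350·0.9792 = 340 − 342.7200 = -2.7200
P = C − (C − P) = 43.38 − (-2.7200) = 46.1000

$46.10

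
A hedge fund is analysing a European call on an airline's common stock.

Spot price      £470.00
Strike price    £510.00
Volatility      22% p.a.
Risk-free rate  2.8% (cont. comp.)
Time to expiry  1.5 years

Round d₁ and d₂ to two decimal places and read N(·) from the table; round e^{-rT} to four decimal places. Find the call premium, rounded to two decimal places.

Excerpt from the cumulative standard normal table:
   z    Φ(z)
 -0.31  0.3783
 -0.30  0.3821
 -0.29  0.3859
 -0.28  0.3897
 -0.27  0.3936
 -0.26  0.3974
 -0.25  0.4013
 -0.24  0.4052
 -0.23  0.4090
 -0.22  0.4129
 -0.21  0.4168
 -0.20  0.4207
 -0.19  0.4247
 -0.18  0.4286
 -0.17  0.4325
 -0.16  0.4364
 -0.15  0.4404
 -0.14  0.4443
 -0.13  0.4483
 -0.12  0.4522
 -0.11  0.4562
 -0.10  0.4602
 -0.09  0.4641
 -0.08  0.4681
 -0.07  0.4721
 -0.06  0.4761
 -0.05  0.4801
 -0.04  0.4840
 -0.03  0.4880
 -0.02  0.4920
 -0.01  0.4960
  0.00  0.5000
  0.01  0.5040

σ√T = 0.22 × 1.2247 = 0.2694
d₁ = [ln(470/510) + (0.028 + 0.22²/2)·1.5] / 0.2694 = [-0.0817 + 0.0783] / 0.2694 = -0.0125 ⇒ -0.01
d₂ = d₁ − σ√T = -0.0125 − 0.2694 = -0.2820 ⇒ -0.28
exp(−rT) = exp(−0.028·1.5) = 0.9589
N(d₁) = N(-0.01) = 0.4960;  N(d₂) = N(-0.28) = 0.3897
C = 470·0.4960 − 510·0.9589·0.3897 = 233.1200 − 190.5785 = 42.5415

£42.54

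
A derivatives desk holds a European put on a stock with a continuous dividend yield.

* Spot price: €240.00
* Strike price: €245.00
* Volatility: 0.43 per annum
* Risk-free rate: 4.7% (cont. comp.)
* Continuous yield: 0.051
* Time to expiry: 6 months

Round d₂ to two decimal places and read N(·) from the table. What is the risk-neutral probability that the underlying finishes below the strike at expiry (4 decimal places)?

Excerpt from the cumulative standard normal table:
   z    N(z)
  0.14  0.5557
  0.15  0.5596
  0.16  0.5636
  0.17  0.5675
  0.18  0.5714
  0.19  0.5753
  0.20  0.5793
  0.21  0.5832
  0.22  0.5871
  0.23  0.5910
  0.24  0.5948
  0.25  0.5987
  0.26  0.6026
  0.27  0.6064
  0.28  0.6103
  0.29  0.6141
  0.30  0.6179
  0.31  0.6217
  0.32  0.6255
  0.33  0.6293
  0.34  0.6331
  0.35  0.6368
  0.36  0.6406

σ√T = 0.43 × 0.7071 = 0.3041
d₁ = [ln(240/245) + (0.047 − 0.051 + 0.43²/2)·0.5] / 0.3041 = [-0.0206 + 0.0442] / 0.3041 = 0.0776 → 0.08
d₂ = d₁ − σ√T = 0.0776 − 0.3041 = -0.2264 → -0.23
Pr(exercise) under Q = N(−d₂) = N(0.23) = 0.5910

0.5910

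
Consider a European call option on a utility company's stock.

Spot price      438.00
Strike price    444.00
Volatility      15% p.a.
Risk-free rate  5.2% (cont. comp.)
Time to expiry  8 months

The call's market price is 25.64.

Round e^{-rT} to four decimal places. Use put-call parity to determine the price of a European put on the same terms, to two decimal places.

e^(−rT) = e^(−0.052·0.6667) = 0.9659
Put-call parity: C − P = S − K·e^(−rT) = 438 − 444·0.9659 = 438 − 428.8596 = 9.1404
P = C − (C − P) = 25.64 − (9.1404) = 16.4996

16.50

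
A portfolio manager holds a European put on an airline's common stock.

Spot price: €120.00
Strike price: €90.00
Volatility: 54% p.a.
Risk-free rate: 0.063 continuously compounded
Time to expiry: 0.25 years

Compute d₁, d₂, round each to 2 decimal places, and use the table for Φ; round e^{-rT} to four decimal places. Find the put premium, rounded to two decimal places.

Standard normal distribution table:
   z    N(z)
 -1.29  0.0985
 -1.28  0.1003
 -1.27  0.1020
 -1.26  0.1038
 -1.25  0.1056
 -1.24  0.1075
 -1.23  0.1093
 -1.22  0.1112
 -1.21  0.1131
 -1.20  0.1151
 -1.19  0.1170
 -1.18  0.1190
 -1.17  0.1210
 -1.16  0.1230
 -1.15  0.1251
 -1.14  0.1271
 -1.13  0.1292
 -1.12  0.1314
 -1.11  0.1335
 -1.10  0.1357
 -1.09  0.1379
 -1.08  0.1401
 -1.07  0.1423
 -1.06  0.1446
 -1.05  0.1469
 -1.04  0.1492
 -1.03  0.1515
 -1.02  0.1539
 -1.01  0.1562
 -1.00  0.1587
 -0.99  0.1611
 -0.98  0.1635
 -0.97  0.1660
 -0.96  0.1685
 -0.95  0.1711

€1.82

σ√T = 0.54·√0.25 = 0.2700
d₁ = [ln(120/90) + (0.063 + 0.54²/2)·0.25] / 0.2700 = [0.2877 + 0.0522] / 0.2700 = 1.2588 → 1.26
d₂ = d₁ − σ√T = 1.2588 − 0.2700 = 0.9888 → 0.99
e^(−rT) = e^(−0.063·0.25) = 0.9844
N(−d₂) = N(-0.99) = 0.1611;  N(−d₁) = N(-1.26) = 0.1038
P = 90·0.9844·0.1611 − 120·0.1038 = 14.2728 − 12.4560 = 1.8168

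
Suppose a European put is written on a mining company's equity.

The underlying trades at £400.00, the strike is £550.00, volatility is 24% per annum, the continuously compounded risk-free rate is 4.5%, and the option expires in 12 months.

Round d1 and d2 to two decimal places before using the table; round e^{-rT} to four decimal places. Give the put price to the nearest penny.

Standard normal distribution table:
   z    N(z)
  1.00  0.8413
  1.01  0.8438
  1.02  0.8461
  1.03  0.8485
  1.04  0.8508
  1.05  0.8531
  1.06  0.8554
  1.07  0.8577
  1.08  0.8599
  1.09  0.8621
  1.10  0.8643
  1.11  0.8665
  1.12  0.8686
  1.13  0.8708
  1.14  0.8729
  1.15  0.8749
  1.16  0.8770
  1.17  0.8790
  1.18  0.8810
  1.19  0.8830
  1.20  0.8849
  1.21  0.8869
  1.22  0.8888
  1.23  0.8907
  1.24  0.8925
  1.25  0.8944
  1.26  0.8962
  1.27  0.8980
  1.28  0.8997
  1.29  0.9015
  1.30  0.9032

T = 1;  σ√T = 0.2400
ln(S/K) + (r + σ²/2)T = ln(400/550) + (0.045 + 0.24²/2)·1 = -0.3185 + 0.0738 = -0.2447
d₁ = -0.2447 / 0.2400 = -1.0194 → -1.02
d₂ = d₁ − σ√T = -1.0194 − 0.2400 = -1.2594 → -1.26
exp(−rT) = exp(−0.045·1) = 0.9560
N(−d₂) = N(1.26) = 0.8962;  N(−d₁) = N(1.02) = 0.8461
P = 550·0.9560·0.8962 − 400·0.8461 = 471.2220 − 338.4400 = 132.7820

£132.78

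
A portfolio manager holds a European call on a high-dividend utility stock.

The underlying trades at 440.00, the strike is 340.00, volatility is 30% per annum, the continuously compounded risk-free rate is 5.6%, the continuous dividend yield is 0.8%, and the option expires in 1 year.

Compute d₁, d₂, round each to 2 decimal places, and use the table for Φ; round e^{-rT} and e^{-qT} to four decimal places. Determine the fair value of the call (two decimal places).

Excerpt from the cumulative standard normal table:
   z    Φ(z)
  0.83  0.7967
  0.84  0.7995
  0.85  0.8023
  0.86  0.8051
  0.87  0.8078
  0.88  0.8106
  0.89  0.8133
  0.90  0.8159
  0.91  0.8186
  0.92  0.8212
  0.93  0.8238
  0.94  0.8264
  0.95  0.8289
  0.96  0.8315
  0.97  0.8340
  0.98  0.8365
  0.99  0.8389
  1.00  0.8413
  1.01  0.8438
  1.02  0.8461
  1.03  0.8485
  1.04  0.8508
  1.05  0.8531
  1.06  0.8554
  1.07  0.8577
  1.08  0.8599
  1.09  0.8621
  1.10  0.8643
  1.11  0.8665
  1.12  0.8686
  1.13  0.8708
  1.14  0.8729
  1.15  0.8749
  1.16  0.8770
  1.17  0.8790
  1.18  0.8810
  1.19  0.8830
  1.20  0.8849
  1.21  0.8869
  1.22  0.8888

σ√T = 0.3 × 1.0000 = 0.3000
d₁ = [ln(440/340) + (0.056 − 0.008 + 0.3²/2)·1] / 0.3000 = [0.2578 + 0.0930] / 0.3000 = 1.1694 which rounds to 1.17
d₂ = d₁ − σ√T = 1.1694 − 0.3000 = 0.8694 which rounds to 0.87
exp(−qT) = exp(−0.008·1) = 0.9920;  exp(−rT) = exp(−0.056·1) = 0.9455
N(d₁) = N(1.17) = 0.8790;  N(d₂) = N(0.87) = 0.8078
C = 440·0.9920·0.8790 − 340·0.9455·0.8078 = 383.6659 − 259.6835 = 123.9825

123.98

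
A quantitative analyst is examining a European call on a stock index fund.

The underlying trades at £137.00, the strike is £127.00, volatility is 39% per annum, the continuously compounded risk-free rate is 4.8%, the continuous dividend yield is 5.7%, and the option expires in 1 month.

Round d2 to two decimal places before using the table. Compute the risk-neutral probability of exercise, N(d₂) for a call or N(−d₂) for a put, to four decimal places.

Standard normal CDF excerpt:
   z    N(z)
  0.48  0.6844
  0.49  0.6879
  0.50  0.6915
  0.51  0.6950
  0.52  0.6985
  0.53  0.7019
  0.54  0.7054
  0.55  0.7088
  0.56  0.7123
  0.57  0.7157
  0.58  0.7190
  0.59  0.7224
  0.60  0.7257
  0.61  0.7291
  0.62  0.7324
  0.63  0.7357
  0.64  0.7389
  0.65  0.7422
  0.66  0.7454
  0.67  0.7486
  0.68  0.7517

σ√T = 0.39 × 0.2887 = 0.1126
d₁ = [ln(137/127) + (0.048 − 0.057 + 0.39²/2)·0.08333] / 0.1126 = [0.0758 + 0.0056] / 0.1126 = 0.7229 ≈ 0.72
d₂ = d₁ − σ√T = 0.7229 − 0.1126 = 0.6103 ≈ 0.61
Risk-neutral Pr[S_T > K] = N(d₂) = N(0.61) = 0.7291

0.7291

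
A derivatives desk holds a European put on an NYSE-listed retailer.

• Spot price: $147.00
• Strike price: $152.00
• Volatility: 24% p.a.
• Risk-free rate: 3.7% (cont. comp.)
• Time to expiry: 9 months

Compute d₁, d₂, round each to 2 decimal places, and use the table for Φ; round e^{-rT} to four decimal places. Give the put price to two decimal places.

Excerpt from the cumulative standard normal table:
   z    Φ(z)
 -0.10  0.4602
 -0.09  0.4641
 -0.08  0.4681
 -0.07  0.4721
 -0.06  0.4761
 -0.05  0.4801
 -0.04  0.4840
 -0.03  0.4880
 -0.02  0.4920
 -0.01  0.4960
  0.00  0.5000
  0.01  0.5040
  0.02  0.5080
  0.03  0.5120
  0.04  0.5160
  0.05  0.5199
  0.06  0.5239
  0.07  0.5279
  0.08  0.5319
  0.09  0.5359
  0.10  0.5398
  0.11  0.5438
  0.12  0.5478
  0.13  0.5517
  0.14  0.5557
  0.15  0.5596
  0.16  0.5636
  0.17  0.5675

σ√T = 0.24·√0.75 = 0.2078
d₁ = [ln(147/152) + (0.037 + ½·0.24²)·0.75] / (σ√T) = (-0.0334 + 0.0493) / 0.2078 = 0.0765 which rounds to 0.08
d₂ = 0.0765 − 0.2078 = -0.1313 which rounds to -0.13
exp(−rT) = exp(−0.037·0.75) = 0.9726
N(−d₂) = N(0.13) = 0.5517;  N(−d₁) = N(-0.08) = 0.4681
P = 152·0.9726·0.5517 − 147·0.4681 = 81.5607 − 68.8107 = 12.7500

$12.75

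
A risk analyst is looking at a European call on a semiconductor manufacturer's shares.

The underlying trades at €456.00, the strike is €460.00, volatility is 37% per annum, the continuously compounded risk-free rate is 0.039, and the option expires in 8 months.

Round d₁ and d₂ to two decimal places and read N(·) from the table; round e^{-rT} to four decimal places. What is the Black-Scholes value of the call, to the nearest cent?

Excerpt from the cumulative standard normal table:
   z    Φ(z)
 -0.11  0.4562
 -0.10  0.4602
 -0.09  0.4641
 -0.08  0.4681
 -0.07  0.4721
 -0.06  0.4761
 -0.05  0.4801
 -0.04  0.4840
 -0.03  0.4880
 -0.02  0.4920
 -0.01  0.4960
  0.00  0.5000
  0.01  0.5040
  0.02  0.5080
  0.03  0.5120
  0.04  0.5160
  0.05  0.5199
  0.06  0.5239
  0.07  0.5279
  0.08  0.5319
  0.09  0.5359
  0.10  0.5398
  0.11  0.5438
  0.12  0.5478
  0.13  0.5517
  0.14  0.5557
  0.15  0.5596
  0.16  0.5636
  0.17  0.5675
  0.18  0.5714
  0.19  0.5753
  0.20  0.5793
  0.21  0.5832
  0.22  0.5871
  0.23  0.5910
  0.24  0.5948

σ√T = 0.37·√0.6667 = 0.3021
d₁ = [ln(456/460) + (0.039 + ½·0.37²)·0.6667] / (σ√T) = (-0.0087 + 0.0716) / 0.3021 = 0.2082 which rounds to 0.21
d₂ = 0.2082 − 0.3021 = -0.0939 which rounds to -0.09
exp(−rT) = exp(−0.039·0.6667) = 0.9743
C = 456·N(0.21) − 460·0.9743·N(-0.09) = 456·0.5832 − 460·0.9743·0.4641 = 265.9392 − 207.9994 = 57.9398

€57.94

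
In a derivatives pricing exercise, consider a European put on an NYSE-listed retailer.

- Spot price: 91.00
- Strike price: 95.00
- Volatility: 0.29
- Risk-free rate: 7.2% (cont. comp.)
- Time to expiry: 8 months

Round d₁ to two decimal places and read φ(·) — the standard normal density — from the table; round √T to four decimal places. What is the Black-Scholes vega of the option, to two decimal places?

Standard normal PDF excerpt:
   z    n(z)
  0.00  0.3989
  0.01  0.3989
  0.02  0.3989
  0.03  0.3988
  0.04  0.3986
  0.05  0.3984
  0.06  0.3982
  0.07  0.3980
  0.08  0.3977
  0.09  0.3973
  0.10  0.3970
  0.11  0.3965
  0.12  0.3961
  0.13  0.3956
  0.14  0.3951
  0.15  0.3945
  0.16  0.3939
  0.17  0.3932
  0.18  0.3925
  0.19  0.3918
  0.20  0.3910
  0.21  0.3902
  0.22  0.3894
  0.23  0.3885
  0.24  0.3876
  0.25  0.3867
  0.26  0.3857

T = 0.6667;  σ√T = 0.2368
d₁ = [ln(91/95) + (0.072 + 0.29²/2)·0.6667] / 0.2368 = [-0.0430 + 0.0760] / 0.2368 = 0.1394 ≈ 0.14
√T = √0.6667 = 0.8165
φ(d₁) = φ(0.14) = 0.3951
vega = S·φ(d₁)·√T = 91·0.3951·0.8165 = 29.3565
(Call and put vega coincide under Black-Scholes.)

29.36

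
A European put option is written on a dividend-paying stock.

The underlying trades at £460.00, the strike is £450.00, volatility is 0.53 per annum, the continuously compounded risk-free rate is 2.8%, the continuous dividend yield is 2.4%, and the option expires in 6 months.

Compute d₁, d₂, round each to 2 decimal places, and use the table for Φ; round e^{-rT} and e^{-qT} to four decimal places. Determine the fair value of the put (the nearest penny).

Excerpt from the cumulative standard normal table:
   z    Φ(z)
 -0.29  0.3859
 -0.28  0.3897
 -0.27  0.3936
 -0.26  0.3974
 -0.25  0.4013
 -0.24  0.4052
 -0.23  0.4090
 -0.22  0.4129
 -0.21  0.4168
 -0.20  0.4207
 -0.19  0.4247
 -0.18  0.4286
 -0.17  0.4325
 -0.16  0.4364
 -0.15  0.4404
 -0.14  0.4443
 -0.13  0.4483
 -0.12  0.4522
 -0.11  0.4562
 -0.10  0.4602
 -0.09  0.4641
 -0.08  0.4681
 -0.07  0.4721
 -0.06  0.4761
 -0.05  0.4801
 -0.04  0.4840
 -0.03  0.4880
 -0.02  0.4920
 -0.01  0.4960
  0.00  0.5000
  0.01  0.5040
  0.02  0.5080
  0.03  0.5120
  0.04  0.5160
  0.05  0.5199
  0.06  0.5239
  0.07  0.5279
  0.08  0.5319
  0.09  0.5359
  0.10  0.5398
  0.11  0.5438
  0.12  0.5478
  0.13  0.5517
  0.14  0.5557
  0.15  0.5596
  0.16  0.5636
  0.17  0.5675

£60.68

σ√T = 0.53 × 0.7071 = 0.3748
d₁ = [ln(460/450) + (0.028 − 0.024 + 0.53²/2)·0.5] / 0.3748 = [0.0220 + 0.0722] / 0.3748 = 0.2514 ≈ 0.25
d₂ = d₁ − σ√T = 0.2514 − 0.3748 = -0.1234 ≈ -0.12
exp(−qT) = exp(−0.024·0.5) = 0.9881;  exp(−rT) = exp(−0.028·0.5) = 0.9861
P = 450·0.9861·N(0.12) − 460·0.9881·N(-0.25) = 450·0.9861·0.5478 − 460·0.9881·0.4013 = 243.0835 − 182.4013 = 60.6822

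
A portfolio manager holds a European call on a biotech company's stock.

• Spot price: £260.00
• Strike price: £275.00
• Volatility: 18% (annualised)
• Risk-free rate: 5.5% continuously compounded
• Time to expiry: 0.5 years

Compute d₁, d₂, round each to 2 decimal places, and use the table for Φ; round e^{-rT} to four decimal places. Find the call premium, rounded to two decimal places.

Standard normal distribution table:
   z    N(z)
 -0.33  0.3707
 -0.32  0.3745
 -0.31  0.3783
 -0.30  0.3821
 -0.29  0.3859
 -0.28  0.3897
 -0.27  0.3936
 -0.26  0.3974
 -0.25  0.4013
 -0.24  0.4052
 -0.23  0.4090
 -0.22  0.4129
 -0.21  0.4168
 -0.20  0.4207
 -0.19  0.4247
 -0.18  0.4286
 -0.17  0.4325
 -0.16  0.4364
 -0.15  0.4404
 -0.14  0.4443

£10.22

T = 0.5;  σ√T = 0.1273
d₁ = [ln(260/275) + (0.055 + ½·0.18²)·0.5] / (σ√T) = (-0.0561 + 0.0356) / 0.1273 = -0.1610 ≈ -0.16
d₂ = -0.1610 − 0.1273 = -0.2883 ≈ -0.29
e^(−rT) = e^(−0.055·0.5) = 0.9729
N(d₁) = N(-0.16) = 0.4364;  N(d₂) = N(-0.29) = 0.3859
C = 260·0.4364 − 275·0.9729·0.3859 = 113.4640 − 103.2466 = 10.2174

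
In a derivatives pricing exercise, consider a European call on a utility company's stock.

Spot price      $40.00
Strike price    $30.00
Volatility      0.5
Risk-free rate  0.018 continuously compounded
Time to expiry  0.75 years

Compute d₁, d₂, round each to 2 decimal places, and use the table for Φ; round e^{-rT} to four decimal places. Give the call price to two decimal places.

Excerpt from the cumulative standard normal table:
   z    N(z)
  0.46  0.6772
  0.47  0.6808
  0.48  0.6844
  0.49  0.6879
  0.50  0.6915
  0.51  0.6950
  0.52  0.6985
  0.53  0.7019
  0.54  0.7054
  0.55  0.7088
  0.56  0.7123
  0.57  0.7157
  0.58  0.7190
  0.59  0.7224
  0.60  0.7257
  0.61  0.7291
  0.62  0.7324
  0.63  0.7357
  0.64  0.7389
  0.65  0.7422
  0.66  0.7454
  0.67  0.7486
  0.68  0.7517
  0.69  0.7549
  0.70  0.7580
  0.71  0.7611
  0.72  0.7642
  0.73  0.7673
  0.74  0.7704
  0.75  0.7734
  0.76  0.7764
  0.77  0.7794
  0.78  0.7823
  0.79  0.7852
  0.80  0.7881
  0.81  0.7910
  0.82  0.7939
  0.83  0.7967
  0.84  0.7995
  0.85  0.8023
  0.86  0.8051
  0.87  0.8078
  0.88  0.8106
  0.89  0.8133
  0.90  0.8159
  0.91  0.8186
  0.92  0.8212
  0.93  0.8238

σ√T = 0.5 × 0.8660 = 0.4330
ln(S/K) + (r + σ²/2)T = ln(40/30) + (0.018 + 0.5²/2)·0.75 = 0.2877 + 0.1072 = 0.3949
d₁ = 0.3949 / 0.4330 = 0.9121 ⇒ 0.91
d₂ = d₁ − σ√T = 0.9121 − 0.4330 = 0.4790 ⇒ 0.48
exp(−rT) = exp(−0.018·0.75) = 0.9866
C = 40·N(0.91) − 30·0.9866·N(0.48) = 40·0.8186 − 30·0.9866·0.6844 = 32.7440 − 20.2569 = 12.4871

$12.49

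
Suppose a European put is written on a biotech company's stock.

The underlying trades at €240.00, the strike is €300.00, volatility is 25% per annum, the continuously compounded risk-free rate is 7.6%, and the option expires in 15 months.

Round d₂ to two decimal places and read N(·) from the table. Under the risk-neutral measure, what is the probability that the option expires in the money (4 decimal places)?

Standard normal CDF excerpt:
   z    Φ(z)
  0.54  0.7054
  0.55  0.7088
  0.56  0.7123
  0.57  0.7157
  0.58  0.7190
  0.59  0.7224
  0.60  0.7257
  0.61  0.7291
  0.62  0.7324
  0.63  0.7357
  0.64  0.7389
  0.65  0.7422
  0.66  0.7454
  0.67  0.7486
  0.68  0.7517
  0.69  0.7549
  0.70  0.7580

T = 1.25;  σ√T = 0.2795
d₁ = [ln(240/300) + (0.076 + ½·0.25²)·1.25] / (σ√T) = (-0.2231 + 0.1341) / 0.2795 = -0.3187 → -0.32
d₂ = -0.3187 − 0.2795 = -0.5982 → -0.60
Risk-neutral Pr[S_T < K] = N(−d₂) = N(0.60) = 0.7257

0.7257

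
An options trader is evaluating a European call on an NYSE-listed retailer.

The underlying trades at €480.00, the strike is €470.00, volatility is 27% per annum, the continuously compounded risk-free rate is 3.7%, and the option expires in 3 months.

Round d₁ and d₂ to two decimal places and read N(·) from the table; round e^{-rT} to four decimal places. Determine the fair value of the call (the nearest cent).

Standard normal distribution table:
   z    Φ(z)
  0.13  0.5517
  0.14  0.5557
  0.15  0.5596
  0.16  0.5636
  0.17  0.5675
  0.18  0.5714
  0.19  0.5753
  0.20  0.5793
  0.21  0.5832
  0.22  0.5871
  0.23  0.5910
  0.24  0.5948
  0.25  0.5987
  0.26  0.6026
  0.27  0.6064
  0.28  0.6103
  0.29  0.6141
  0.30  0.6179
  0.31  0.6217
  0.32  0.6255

σ√T = 0.27·√0.25 = 0.1350
d₁ = [ln(480/470) + (0.037 + 0.27²/2)·0.25] / 0.1350 = [0.0211 + 0.0184] / 0.1350 = 0.2920 → 0.29
d₂ = d₁ − σ√T = 0.2920 − 0.1350 = 0.1570 → 0.16
exp(−rT) = exp(−0.037·0.25) = 0.9908
N(d₁) = N(0.29) = 0.6141;  N(d₂) = N(0.16) = 0.5636
C = 480·0.6141 − 470·0.9908·0.5636 = 294.7680 − 262.4550 = 32.3130

€32.31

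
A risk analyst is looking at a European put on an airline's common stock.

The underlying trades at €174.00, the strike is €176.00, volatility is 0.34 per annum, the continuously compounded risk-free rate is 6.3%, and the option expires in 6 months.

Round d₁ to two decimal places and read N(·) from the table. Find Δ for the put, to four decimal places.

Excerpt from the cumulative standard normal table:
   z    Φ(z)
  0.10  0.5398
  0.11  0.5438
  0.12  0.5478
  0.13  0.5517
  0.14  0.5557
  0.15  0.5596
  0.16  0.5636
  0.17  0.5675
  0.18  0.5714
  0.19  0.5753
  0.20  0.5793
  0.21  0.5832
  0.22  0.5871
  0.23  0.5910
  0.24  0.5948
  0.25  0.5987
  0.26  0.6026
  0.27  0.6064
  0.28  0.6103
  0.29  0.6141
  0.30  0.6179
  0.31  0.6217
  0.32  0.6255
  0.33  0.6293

-0.4207

T = 0.5;  σ√T = 0.2404
ln(S/K) + (r + σ²/2)T = ln(174/176) + (0.063 + 0.34²/2)·0.5 = -0.0114 + 0.0604 = 0.0490
d₁ = 0.0490 / 0.2404 = 0.2037 ⇒ 0.20
N(d₁) = N(0.20) = 0.5793
Δ_put = N(d₁) − 1 = 0.5793 − 1 = -0.4207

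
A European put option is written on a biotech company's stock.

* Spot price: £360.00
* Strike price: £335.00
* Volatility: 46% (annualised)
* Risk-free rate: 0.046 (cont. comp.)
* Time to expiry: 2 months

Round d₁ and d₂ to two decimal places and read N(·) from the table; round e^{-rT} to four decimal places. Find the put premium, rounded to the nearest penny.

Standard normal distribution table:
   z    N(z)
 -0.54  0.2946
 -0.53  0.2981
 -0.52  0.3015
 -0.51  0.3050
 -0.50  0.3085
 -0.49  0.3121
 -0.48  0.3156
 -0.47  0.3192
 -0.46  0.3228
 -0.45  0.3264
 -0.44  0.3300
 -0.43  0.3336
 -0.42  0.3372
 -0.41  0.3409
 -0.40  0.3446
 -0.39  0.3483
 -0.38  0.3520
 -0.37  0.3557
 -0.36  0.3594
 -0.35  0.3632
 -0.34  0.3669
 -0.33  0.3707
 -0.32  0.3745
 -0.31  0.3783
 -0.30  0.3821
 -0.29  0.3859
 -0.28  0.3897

T = 0.1667;  σ√T = 0.1878
ln(S/K) + (r + σ²/2)T = ln(360/335) + (0.046 + 0.46²/2)·0.1667 = 0.0720 + 0.0253 = 0.0973
d₁ = 0.0973 / 0.1878 = 0.5180 ≈ 0.52
d₂ = d₁ − σ√T = 0.5180 − 0.1878 = 0.3302 ≈ 0.33
e^(−rT) = e^(−0.046·0.1667) = 0.9924
P = 335·0.9924·N(-0.33) − 360·N(-0.52) = 335·0.9924·0.3707 − 360·0.3015 = 123.2407 − 108.5400 = 14.7007

£14.70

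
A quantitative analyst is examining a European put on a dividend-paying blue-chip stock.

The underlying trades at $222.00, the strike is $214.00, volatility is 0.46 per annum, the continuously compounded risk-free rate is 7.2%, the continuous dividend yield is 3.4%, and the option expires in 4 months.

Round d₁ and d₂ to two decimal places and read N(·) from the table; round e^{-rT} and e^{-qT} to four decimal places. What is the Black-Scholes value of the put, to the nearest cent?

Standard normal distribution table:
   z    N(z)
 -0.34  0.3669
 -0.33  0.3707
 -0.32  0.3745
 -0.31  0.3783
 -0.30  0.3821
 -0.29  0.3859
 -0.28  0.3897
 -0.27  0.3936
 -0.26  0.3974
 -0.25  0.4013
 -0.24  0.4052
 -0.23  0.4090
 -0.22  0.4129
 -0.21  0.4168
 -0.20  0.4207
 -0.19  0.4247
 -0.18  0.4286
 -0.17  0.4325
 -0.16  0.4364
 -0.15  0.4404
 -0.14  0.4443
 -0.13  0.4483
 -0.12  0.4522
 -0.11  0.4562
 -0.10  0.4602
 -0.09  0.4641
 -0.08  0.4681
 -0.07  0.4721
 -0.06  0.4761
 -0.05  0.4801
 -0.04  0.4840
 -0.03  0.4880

T = 0.3333;  σ√T = 0.2656
ln(S/K) + (r − q + σ²/2)T = ln(222/214) + (0.072 − 0.034 + 0.46²/2)·0.3333 = 0.0367 + 0.0479 = 0.0846
d₁ = 0.0846 / 0.2656 = 0.3187 → 0.32
d₂ = d₁ − σ√T = 0.3187 − 0.2656 = 0.0531 → 0.05
exp(−qT) = exp(−0.034·0.3333) = 0.9887;  exp(−rT) = exp(−0.072·0.3333) = 0.9763
N(−d₂) = N(-0.05) = 0.4801;  N(−d₁) = N(-0.32) = 0.3745
P = 214·0.9763·0.4801 − 222·0.9887·0.3745 = 100.3064 − 82.1995 = 18.1069

$18.11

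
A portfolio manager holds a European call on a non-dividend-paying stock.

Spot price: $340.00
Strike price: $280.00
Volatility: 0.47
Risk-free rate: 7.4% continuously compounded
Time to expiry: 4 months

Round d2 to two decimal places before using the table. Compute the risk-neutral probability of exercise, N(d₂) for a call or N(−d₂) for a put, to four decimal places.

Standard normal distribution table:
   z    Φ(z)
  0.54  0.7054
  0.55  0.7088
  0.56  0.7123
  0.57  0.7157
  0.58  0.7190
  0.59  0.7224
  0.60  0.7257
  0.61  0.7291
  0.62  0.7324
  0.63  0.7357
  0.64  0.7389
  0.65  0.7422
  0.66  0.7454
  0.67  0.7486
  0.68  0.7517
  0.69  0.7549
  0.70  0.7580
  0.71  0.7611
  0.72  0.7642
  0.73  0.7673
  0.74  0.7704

0.7486

T = 0.3333;  σ√T = 0.2714
d₁ = [ln(340/280) + (0.074 + 0.47²/2)·0.3333] / 0.2714 = [0.1942 + 0.0615] / 0.2714 = 0.9421 → 0.94
d₂ = d₁ − σ√T = 0.9421 − 0.2714 = 0.6707 → 0.67
Risk-neutral Pr[S_T > K] = N(d₂) = N(0.67) = 0.7486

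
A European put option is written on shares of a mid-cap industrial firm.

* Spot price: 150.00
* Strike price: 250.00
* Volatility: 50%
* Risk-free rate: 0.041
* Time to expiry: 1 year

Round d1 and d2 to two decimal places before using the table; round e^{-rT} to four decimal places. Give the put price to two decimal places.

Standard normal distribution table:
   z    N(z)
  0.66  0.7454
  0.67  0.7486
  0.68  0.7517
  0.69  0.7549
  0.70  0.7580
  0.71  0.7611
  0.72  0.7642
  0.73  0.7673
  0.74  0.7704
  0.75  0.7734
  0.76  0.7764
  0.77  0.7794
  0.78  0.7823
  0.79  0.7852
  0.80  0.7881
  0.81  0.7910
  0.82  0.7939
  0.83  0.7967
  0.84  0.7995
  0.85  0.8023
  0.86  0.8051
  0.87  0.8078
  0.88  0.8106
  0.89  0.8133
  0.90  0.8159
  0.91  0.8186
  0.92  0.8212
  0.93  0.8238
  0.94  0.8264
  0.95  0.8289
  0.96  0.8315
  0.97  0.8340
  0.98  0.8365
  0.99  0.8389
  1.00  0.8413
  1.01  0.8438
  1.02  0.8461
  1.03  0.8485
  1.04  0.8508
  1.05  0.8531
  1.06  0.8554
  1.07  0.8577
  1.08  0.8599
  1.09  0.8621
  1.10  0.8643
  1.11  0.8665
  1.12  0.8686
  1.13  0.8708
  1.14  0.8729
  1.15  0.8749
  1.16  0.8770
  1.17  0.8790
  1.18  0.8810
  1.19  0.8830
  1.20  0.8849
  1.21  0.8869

98.64

σ√T = 0.5 × 1.0000 = 0.5000
d₁ = [ln(150/250) + (0.041 + ½·0.5²)·1] / (σ√T) = (-0.5108 + 0.1660) / 0.5000 = -0.6897 ≈ -0.69
d₂ = -0.6897 − 0.5000 = -1.1897 ≈ -1.19
e^(−rT) = e^(−0.041·1) = 0.9598
N(−d₂) = N(1.19) = 0.8830;  N(−d₁) = N(0.69) = 0.7549
P = 250·0.9598·0.8830 − 150·0.7549 = 211.8758 − 113.2350 = 98.6408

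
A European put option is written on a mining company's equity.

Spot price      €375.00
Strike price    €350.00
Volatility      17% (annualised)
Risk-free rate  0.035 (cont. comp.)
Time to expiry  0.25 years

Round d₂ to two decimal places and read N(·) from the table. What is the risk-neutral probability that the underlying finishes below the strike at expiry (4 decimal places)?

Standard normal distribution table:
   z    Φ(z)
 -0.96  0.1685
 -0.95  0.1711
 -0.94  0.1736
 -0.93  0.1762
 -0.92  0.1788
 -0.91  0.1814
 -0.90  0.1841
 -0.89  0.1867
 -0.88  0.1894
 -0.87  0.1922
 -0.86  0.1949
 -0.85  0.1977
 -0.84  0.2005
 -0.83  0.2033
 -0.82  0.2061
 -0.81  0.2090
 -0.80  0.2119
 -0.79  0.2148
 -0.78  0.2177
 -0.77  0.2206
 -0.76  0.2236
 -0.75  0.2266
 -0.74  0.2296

σ√T = 0.17·√0.25 = 0.0850
d₁ = [ln(375/350) + (0.035 + 0.17²/2)·0.25] / 0.0850 = [0.0690 + 0.0124] / 0.0850 = 0.9571 which rounds to 0.96
d₂ = d₁ − σ√T = 0.9571 − 0.0850 = 0.8721 which rounds to 0.87
Risk-neutral Pr[S_T < K] = N(−d₂) = N(-0.87) = 0.1922

0.1922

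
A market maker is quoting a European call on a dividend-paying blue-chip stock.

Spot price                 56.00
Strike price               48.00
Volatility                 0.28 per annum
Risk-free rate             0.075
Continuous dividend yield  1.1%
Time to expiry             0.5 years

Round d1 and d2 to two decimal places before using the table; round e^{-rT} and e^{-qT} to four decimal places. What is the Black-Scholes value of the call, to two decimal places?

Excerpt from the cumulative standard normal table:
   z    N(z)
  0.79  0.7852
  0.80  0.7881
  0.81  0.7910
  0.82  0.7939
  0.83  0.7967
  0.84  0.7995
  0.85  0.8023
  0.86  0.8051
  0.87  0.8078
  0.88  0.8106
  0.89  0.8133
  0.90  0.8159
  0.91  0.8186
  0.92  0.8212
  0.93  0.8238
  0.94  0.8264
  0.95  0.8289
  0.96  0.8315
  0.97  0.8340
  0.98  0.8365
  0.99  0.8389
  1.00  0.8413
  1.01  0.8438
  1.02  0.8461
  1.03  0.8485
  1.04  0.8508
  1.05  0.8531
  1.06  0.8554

10.42

σ√T = 0.28·√0.5 = 0.1980
ln(S/K) + (r − q + σ²/2)T = ln(56/48) + (0.075 − 0.011 + 0.28²/2)·0.5 = 0.1542 + 0.0516 = 0.2058
d₁ = 0.2058 / 0.1980 = 1.0392 which rounds to 1.04
d₂ = d₁ − σ√T = 1.0392 − 0.1980 = 0.8412 which rounds to 0.84
exp(−qT) = exp(−0.011·0.5) = 0.9945;  exp(−rT) = exp(−0.075·0.5) = 0.9632
N(d₁) = N(1.04) = 0.8508;  N(d₂) = N(0.84) = 0.7995
C = 56·0.9945·0.8508 − 48·0.9632·0.7995 = 47.3828 − 36.9638 = 10.4190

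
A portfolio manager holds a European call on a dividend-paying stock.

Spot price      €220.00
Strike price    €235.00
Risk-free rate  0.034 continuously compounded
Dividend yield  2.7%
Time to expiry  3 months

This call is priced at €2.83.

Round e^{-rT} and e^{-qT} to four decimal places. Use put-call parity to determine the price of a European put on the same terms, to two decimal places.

exp(−qT) = exp(−0.027·0.25) = 0.9933;  exp(−rT) = exp(−0.034·0.25) = 0.9915
Put-call parity: C − P = S·e^(−qT) − K·e^(−rT) = 220·0.9933 − 235·0.9915 = 218.5260 − 233.0025 = -14.4765
P = C − (C − P) = 2.83 − (-14.4765) = 17.3065

€17.31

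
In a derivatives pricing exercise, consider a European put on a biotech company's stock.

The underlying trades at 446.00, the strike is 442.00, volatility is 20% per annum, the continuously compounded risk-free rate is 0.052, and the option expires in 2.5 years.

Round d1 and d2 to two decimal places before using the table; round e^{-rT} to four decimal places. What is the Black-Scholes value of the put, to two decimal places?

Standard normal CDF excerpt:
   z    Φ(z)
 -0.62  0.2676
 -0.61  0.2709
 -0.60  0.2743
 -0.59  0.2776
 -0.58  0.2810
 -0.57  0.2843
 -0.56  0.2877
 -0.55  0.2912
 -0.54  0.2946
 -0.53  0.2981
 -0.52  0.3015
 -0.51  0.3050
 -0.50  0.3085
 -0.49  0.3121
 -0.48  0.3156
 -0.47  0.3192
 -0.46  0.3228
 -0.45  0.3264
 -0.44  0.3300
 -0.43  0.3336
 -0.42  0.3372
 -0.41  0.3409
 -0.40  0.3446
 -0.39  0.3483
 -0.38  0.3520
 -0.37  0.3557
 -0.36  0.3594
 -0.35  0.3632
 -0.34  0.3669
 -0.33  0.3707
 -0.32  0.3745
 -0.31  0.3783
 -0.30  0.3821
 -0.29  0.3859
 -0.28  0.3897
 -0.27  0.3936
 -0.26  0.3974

28.91

T = 2.5;  σ√T = 0.3162
d₁ = [ln(446/442) + (0.052 + 0.2²/2)·2.5] / 0.3162 = [0.0090 + 0.1800] / 0.3162 = 0.5977 which rounds to 0.60
d₂ = d₁ − σ√T = 0.5977 − 0.3162 = 0.2815 which rounds to 0.28
exp(−rT) = exp(−0.052·2.5) = 0.8781
P = 442·0.8781·N(-0.28) − 446·N(-0.60) = 442·0.8781·0.3897 − 446·0.2743 = 151.2504 − 122.3378 = 28.9126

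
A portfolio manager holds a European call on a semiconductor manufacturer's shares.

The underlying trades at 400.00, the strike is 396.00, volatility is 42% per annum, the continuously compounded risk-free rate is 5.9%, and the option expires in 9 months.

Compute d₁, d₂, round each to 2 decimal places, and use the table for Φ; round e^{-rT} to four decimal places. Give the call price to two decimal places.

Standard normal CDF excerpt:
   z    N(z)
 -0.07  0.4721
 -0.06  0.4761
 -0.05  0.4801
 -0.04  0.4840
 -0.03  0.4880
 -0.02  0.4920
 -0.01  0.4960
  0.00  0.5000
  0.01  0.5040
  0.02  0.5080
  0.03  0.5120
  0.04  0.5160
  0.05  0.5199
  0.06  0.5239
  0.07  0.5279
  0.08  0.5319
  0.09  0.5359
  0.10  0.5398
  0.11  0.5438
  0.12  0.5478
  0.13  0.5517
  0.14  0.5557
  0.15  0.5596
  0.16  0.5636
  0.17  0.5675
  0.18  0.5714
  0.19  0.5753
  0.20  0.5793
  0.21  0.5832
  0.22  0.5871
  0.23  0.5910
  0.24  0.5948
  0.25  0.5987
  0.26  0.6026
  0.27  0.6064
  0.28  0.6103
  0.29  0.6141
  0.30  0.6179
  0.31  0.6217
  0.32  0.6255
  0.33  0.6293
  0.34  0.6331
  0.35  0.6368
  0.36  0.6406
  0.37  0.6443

σ√T = 0.42·√0.75 = 0.3637
d₁ = [ln(400/396) + (0.059 + 0.42²/2)·0.75] / 0.3637 = [0.0101 + 0.1104] / 0.3637 = 0.3312 which rounds to 0.33
d₂ = d₁ − σ√T = 0.3312 − 0.3637 = -0.0326 which rounds to -0.03
exp(−rT) = exp(−0.059·0.75) = 0.9567
C = 400·N(0.33) − 396·0.9567·N(-0.03) = 400·0.6293 − 396·0.9567·0.4880 = 251.7200 − 184.8804 = 66.8396

66.84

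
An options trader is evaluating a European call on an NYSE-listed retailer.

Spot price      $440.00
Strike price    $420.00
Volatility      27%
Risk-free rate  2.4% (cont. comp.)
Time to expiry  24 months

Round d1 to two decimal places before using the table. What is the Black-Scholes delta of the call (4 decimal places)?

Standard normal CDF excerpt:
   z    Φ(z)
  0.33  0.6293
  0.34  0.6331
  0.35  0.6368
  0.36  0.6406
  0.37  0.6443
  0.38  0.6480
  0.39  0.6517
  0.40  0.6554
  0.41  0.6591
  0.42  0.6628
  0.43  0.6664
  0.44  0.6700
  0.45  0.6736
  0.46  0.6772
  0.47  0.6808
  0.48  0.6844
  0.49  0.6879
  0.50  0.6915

σ√T = 0.27 × 1.4142 = 0.3818
d₁ = [ln(440/420) + (0.024 + 0.27²/2)·2] / 0.3818 = [0.0465 + 0.1209] / 0.3818 = 0.4385 → 0.44
N(d₁) = N(0.44) = 0.6700
Δ_call = N(d₁) = 0.6700

0.6700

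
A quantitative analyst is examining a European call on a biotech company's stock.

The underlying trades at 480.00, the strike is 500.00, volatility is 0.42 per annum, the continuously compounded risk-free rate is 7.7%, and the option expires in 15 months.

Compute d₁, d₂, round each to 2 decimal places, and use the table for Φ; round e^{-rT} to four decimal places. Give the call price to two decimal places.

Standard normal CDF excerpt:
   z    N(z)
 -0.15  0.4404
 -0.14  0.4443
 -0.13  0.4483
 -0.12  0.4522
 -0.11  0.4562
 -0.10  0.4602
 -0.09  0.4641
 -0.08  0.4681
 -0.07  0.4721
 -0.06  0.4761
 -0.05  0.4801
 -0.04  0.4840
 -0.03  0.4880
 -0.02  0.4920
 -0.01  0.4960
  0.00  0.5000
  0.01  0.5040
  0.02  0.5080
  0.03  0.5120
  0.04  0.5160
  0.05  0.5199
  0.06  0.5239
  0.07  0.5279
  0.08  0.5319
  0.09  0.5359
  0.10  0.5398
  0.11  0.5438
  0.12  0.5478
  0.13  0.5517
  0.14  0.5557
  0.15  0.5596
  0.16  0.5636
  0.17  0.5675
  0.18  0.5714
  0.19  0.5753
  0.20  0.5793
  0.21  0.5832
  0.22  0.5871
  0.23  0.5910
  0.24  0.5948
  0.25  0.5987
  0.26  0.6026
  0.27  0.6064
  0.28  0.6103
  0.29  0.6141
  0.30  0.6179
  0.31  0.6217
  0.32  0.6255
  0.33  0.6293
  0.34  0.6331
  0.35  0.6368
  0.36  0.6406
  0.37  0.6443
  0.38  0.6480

σ√T = 0.42·√1.25 = 0.4696
d₁ = [ln(480/500) + (0.077 + 0.42²/2)·1.25] / 0.4696 = [-0.0408 + 0.2065] / 0.4696 = 0.3528 ≈ 0.35
d₂ = d₁ − σ√T = 0.3528 − 0.4696 = -0.1167 ≈ -0.12
e^(−rT) = e^(−0.077·1.25) = 0.9082
N(d₁) = N(0.35) = 0.6368;  N(d₂) = N(-0.12) = 0.4522
C = 480·0.6368 − 500·0.9082·0.4522 = 305.6640 − 205.3440 = 100.3200

100.32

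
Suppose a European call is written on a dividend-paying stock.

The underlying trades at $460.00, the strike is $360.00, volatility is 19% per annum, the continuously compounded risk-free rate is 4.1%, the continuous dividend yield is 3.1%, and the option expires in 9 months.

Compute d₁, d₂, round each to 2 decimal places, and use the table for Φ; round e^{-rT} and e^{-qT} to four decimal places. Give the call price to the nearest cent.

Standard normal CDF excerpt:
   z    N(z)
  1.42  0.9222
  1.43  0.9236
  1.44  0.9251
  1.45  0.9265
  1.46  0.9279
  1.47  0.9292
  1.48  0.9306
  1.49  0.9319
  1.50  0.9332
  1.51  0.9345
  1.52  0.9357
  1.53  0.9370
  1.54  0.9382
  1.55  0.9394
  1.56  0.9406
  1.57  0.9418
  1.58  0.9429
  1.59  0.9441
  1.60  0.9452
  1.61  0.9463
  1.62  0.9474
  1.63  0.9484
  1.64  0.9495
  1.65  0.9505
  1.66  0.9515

$102.35

T = 0.75;  σ√T = 0.1645
d₁ = [ln(460/360) + (0.041 − 0.031 + ½·0.19²)·0.75] / (σ√T) = (0.2451 + 0.0210) / 0.1645 = 1.6176 ≈ 1.62
d₂ = 1.6176 − 0.1645 = 1.4530 ≈ 1.45
e^(−qT) = e^(−0.031·0.75) = 0.9770;  e^(−rT) = e^(−0.041·0.75) = 0.9697
C = 460·0.9770·N(1.62) − 360·0.9697·N(1.45) = 460·0.9770·0.9474 − 360·0.9697·0.9265 = 425.7805 − 323.4337 = 102.3468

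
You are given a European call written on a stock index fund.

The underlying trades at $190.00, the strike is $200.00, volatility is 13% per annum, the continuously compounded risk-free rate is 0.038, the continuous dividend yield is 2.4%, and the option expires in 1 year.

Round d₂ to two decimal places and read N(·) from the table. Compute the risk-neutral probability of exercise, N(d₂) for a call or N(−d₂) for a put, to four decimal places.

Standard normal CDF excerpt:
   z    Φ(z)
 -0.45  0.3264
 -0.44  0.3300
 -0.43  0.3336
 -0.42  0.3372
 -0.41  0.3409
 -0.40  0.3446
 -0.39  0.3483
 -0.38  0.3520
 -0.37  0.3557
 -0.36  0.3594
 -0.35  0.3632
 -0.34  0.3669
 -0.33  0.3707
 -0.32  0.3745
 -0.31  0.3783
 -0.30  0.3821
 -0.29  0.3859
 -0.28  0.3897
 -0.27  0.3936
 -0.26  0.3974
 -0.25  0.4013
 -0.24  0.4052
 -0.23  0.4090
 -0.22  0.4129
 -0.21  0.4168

σ√T = 0.13·√1 = 0.1300
d₁ = [ln(190/200) + (0.038 − 0.024 + 0.13²/2)·1] / 0.1300 = [-0.0513 + 0.0224] / 0.1300 = -0.2219 ⇒ -0.22
d₂ = d₁ − σ√T = -0.2219 − 0.1300 = -0.3519 ⇒ -0.35
Risk-neutral Pr[S_T > K] = N(d₂) = N(-0.35) = 0.3632

0.3632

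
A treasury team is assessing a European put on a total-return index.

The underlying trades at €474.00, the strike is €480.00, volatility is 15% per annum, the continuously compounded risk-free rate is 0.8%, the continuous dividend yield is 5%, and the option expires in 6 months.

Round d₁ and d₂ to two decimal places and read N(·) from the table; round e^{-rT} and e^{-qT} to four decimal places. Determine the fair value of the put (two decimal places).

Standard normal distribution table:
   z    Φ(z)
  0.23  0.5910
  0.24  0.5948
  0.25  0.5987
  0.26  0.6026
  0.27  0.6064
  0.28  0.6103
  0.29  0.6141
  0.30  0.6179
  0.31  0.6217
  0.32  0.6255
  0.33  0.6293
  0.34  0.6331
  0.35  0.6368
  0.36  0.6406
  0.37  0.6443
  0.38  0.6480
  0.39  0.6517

€29.45

σ√T = 0.15·√0.5 = 0.1061
d₁ = [ln(474/480) + (0.008 − 0.05 + 0.15²/2)·0.5] / 0.1061 = [-0.0126 − 0.0154] / 0.1061 = -0.2636 ≈ -0.26
d₂ = d₁ − σ√T = -0.2636 − 0.1061 = -0.3696 ≈ -0.37
exp(−qT) = exp(−0.05·0.5) = 0.9753;  exp(−rT) = exp(−0.008·0.5) = 0.9960
N(−d₂) = N(0.37) = 0.6443;  N(−d₁) = N(0.26) = 0.6026
P = 480·0.9960·0.6443 − 474·0.9753·0.6026 = 308.0269 − 278.5773 = 29.4497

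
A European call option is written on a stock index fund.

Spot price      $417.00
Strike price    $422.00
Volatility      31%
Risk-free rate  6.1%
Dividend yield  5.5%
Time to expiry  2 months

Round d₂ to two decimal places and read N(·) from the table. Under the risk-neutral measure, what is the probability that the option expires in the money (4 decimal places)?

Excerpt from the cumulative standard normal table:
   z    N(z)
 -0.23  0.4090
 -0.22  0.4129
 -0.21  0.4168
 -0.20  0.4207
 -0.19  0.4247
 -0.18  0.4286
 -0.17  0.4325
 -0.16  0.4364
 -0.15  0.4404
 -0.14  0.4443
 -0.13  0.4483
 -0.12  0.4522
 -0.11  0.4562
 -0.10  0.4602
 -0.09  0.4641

σ√T = 0.31 × 0.4082 = 0.1266
d₁ = [ln(417/422) + (0.061 − 0.055 + ½·0.31²)·0.1667] / (σ√T) = (-0.0119 + 0.0090) / 0.1266 = -0.0230 → -0.02
d₂ = -0.0230 − 0.1266 = -0.1496 → -0.15
Pr(exercise) under Q = N(d₂) = 0.4404

0.4404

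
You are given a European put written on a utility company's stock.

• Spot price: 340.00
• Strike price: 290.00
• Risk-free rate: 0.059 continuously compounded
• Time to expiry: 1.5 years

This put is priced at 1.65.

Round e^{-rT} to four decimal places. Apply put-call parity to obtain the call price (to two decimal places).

76.21

e^(−rT) = e^(−0.059·1.5) = 0.9153
Put-call parity: C − P = S − K·e^(−rT) = 340 − 290·0.9153 = 340 − 265.4370 = 74.5630
C = P + (C − P) = 1.65 + (74.5630) = 76.2130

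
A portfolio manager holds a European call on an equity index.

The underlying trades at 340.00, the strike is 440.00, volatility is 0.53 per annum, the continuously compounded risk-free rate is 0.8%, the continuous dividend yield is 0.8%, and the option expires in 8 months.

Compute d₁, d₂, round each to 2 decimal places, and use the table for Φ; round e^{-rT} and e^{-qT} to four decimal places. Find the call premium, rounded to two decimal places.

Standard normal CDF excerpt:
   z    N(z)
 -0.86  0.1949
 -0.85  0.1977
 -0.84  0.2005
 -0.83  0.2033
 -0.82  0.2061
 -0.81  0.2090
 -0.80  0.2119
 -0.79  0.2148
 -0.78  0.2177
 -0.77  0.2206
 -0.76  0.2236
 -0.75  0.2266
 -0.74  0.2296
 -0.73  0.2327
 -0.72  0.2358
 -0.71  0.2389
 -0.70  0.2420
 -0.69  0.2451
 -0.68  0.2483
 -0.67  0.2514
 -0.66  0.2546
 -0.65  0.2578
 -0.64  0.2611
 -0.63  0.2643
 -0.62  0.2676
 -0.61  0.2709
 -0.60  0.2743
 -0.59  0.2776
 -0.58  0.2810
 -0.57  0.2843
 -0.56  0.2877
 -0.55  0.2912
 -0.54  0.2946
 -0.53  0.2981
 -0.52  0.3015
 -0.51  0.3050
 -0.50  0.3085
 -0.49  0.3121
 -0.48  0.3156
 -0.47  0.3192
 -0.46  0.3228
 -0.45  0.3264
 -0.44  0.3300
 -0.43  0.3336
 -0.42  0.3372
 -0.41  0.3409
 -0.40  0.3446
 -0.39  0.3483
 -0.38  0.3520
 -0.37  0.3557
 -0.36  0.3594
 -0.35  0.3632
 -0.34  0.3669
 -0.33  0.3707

27.57

σ√T = 0.53·√0.6667 = 0.4327
d₁ = [ln(340/440) + (0.008 − 0.008 + 0.53²/2)·0.6667] / 0.4327 = [-0.2578 + 0.0936] / 0.4327 = -0.3794 → -0.38
d₂ = d₁ − σ√T = -0.3794 − 0.4327 = -0.8122 → -0.81
exp(−qT) = exp(−0.008·0.6667) = 0.9947;  exp(−rT) = exp(−0.008·0.6667) = 0.9947
C = 340·0.9947·N(-0.38) − 440·0.9947·N(-0.81) = 340·0.9947·0.3520 − 440·0.9947·0.2090 = 119.0457 − 91.4726 = 27.5731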